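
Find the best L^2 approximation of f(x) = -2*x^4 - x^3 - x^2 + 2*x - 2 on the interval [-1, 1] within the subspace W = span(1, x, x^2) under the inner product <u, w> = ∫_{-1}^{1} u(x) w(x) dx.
g(x) = -19*x^2/7 + 7*x/5 - 64/35

The best approximation g ∈ W is the orthogonal projection of f onto W. Writing g = a_0 + a_1 x + a_2 x^2, the coefficients solve the normal equations G · a = b where
  G_{ij} = <φ_i, φ_j> and b_i = <f, φ_i>, with φ_0 = 1, φ_1 = x, φ_2 = x^2.
G =
  [2, 0, 2/3]
  [0, 2/3, 0]
  [2/3, 0, 2/5],
b = (-82/15, 14/15, -242/105).
Solving gives a_0 = -64/35, a_1 = 7/5, a_2 = -19/7, so
  g(x) = -19*x^2/7 + 7*x/5 - 64/35.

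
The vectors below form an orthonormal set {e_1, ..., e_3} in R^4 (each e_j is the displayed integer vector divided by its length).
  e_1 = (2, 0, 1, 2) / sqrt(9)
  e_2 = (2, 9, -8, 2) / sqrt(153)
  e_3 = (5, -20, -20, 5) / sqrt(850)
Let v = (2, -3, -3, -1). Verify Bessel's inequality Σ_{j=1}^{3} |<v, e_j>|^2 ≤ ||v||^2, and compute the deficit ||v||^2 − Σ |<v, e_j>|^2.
Σ |<v, e_j>|^2 = 37/2; ||v||^2 = 23; deficit = 9/2

Write each e_j = u_j / sqrt(<u_j, u_j>) where u_j is the displayed integer vector. Then <v, e_j> = <v, u_j> / sqrt(<u_j, u_j>), so |<v, e_j>|^2 = <v, u_j>^2 / <u_j, u_j>.
Coefficients: <v, e_1> = -1/sqrt(9), <v, e_2> = -1/sqrt(153), <v, e_3> = 125/sqrt(850).
Square and sum: Σ |<v, e_j>|^2 = 37/2.
Compute ||v||^2 = v·v = 23.
Deficit = 23 − 37/2 = 9/2 ≥ 0, confirming Bessel's inequality. (The deficit equals ||v − Σ <v,e_j> e_j||^2, the squared distance from v to span{e_j}.)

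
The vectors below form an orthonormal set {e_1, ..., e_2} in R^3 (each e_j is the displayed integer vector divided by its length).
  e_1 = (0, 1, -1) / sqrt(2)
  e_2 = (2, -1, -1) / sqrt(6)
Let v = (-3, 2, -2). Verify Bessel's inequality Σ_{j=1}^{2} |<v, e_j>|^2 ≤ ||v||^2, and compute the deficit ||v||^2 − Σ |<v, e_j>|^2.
Σ |<v, e_j>|^2 = 14; ||v||^2 = 17; deficit = 3

Write each e_j = u_j / sqrt(<u_j, u_j>) where u_j is the displayed integer vector. Then <v, e_j> = <v, u_j> / sqrt(<u_j, u_j>), so |<v, e_j>|^2 = <v, u_j>^2 / <u_j, u_j>.
Coefficients: <v, e_1> = 4/sqrt(2), <v, e_2> = -6/sqrt(6).
Square and sum: Σ |<v, e_j>|^2 = 14.
Compute ||v||^2 = v·v = 17.
Deficit = 17 − 14 = 3 ≥ 0, confirming Bessel's inequality. (The deficit equals ||v − Σ <v,e_j> e_j||^2, the squared distance from v to span{e_j}.)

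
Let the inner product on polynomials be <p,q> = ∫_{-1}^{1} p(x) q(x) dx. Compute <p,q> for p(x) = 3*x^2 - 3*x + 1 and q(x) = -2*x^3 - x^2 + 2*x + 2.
<p,q> = 68/15

Expand the product: p(x)·q(x) = -6*x^5 + 3*x^4 + 7*x^3 - x^2 - 4*x + 2.
∫_{-1}^{1} of each monomial x^k gives [2/(k+1) if k even, 0 if k odd]. Integrating term-by-term (or equivalently evaluating the antiderivative F(x) = -x^6 + 3*x^5/5 + 7*x^4/4 - x^3/3 - 2*x^2 + 2*x at the endpoints):
  F(1) − F(−1) = 61/60 − (-211/60) = 68/15.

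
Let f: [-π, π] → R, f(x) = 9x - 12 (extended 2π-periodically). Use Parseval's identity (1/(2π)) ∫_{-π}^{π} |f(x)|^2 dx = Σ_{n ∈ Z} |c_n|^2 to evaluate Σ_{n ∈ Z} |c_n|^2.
Σ |c_n|^2 = 27π^2 + 144

Expand and integrate term by term over [-π, π]:
  ∫ (9x)^2 dx = 81·(2π^3/3); ∫ 2·9·(-12)·x dx = 0 (odd integrand); ∫ (-12)^2 dx = 144·2π.
So (1/(2π)) ∫_{-π}^{π} (9x - 12)^2 dx = 81π^2/3 + 144 = 27π^2 + 144.
Parseval ⇒ Σ |c_n|^2 = 27π^2 + 144.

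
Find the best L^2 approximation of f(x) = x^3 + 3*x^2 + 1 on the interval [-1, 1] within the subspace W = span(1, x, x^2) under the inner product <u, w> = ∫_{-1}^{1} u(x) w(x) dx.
g(x) = 3*x^2 + 3*x/5 + 1

The best approximation g ∈ W is the orthogonal projection of f onto W. Writing g = a_0 + a_1 x + a_2 x^2, the coefficients solve the normal equations G · a = b where
  G_{ij} = <φ_i, φ_j> and b_i = <f, φ_i>, with φ_0 = 1, φ_1 = x, φ_2 = x^2.
G =
  [2, 0, 2/3]
  [0, 2/3, 0]
  [2/3, 0, 2/5],
b = (4, 2/5, 28/15).
Solving gives a_0 = 1, a_1 = 3/5, a_2 = 3, so
  g(x) = 3*x^2 + 3*x/5 + 1.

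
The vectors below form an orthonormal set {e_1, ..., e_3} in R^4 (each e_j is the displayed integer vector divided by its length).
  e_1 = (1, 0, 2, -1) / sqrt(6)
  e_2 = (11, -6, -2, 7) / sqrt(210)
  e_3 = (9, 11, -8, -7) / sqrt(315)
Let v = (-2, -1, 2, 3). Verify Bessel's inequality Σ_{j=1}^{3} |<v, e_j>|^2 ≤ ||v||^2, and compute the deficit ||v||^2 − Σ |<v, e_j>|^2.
Σ |<v, e_j>|^2 = 14; ||v||^2 = 18; deficit = 4

Write each e_j = u_j / sqrt(<u_j, u_j>) where u_j is the displayed integer vector. Then <v, e_j> = <v, u_j> / sqrt(<u_j, u_j>), so |<v, e_j>|^2 = <v, u_j>^2 / <u_j, u_j>.
Coefficients: <v, e_1> = -1/sqrt(6), <v, e_2> = 1/sqrt(210), <v, e_3> = -66/sqrt(315).
Square and sum: Σ |<v, e_j>|^2 = 14.
Compute ||v||^2 = v·v = 18.
Deficit = 18 − 14 = 4 ≥ 0, confirming Bessel's inequality. (The deficit equals ||v − Σ <v,e_j> e_j||^2, the squared distance from v to span{e_j}.)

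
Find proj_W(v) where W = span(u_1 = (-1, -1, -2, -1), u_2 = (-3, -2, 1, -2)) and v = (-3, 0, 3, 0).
proj_W(v) = (-183/101, -84/101, 327/101, -84/101)

Set up U = [u_1 | ... | u_2] ∈ R^(4×2). The projector onto W = col(U) is P = U (U^T U)^(-1) U^T.
Compute U^T U =
  [7, 5]
  [5, 18],
and U^T v = (-3, 12).
Solve U^T U · c = U^T v for the coefficients: c = (-114/101, 99/101). The projection is proj_W(v) = U c.
Check: (v - proj_W(v)) · u_1 = 0  (should be 0).
Check: (v - proj_W(v)) · u_2 = 0  (should be 0).
Result: proj_W(v) = (-183/101, -84/101, 327/101, -84/101).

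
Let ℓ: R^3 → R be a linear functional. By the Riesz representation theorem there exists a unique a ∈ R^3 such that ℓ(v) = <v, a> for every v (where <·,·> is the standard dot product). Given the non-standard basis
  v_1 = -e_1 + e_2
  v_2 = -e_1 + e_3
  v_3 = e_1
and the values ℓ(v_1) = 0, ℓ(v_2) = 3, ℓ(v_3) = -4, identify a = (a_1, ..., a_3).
a = (-4, -4, -1)

Write a = (a_1, ..., a_3) in the standard basis. For each basis vector v_i, ℓ(v_i) = <v_i, a> is a linear equation in the a_j's. Collect the n equations into a matrix system V a = ℓ, where row i of V is v_i (expressed in the standard basis). Since V is invertible (lower-triangular with 1s on the diagonal, up to permutation), solve by back-substitution:
  V =
[[-1, 1, 0],
 [-1, 0, 1],
 [1, 0, 0]]
  V a = (0, 3, -4)
Solving gives a = (-4, -4, -1).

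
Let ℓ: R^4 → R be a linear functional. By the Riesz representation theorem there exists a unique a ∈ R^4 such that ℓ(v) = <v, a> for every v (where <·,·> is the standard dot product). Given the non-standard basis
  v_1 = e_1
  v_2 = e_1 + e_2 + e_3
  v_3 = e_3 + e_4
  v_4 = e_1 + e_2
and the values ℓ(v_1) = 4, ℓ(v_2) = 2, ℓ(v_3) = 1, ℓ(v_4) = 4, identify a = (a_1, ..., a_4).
a = (4, 0, -2, 3)

Write a = (a_1, ..., a_4) in the standard basis. For each basis vector v_i, ℓ(v_i) = <v_i, a> is a linear equation in the a_j's. Collect the n equations into a matrix system V a = ℓ, where row i of V is v_i (expressed in the standard basis). Since V is invertible (lower-triangular with 1s on the diagonal, up to permutation), solve by back-substitution:
  V =
[[1, 0, 0, 0],
 [1, 1, 1, 0],
 [0, 0, 1, 1],
 [1, 1, 0, 0]]
  V a = (4, 2, 1, 4)
Solving gives a = (4, 0, -2, 3).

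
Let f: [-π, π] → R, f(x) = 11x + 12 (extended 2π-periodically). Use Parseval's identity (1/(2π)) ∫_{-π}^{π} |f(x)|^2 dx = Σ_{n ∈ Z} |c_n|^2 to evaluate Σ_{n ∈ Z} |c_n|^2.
Σ |c_n|^2 = 121π^2/3 + 144

Expand and integrate term by term over [-π, π]:
  ∫ (11x)^2 dx = 121·(2π^3/3); ∫ 2·11·(12)·x dx = 0 (odd integrand); ∫ 12^2 dx = 144·2π.
So (1/(2π)) ∫_{-π}^{π} (11x + 12)^2 dx = 121π^2/3 + 144 = 121π^2/3 + 144.
Parseval ⇒ Σ |c_n|^2 = 121π^2/3 + 144.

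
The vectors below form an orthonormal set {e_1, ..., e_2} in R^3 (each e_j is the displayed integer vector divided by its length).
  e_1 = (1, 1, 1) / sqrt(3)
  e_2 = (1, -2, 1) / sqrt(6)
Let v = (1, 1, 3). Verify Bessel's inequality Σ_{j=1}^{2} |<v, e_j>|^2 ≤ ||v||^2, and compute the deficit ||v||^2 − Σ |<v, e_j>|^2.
Σ |<v, e_j>|^2 = 9; ||v||^2 = 11; deficit = 2

Write each e_j = u_j / sqrt(<u_j, u_j>) where u_j is the displayed integer vector. Then <v, e_j> = <v, u_j> / sqrt(<u_j, u_j>), so |<v, e_j>|^2 = <v, u_j>^2 / <u_j, u_j>.
Coefficients: <v, e_1> = 5/sqrt(3), <v, e_2> = 2/sqrt(6).
Square and sum: Σ |<v, e_j>|^2 = 9.
Compute ||v||^2 = v·v = 11.
Deficit = 11 − 9 = 2 ≥ 0, confirming Bessel's inequality. (The deficit equals ||v − Σ <v,e_j> e_j||^2, the squared distance from v to span{e_j}.)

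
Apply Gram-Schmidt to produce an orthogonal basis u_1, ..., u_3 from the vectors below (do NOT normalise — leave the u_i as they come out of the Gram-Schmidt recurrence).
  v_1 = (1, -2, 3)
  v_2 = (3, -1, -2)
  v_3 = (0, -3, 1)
Orthogonal basis:
  u_1 = (1, -2, 3)
  u_2 = (43/14, -8/7, -25/14)
  u_3 = (-196/195, -308/195, -28/39)

Apply the Gram-Schmidt recurrence
  u_1 = v_1
  u_i = v_i − Σ_{j<i} ((v_i · u_j) / (u_j · u_j)) · u_j.

Step by step this gives:
  u_1 = (1, -2, 3)
  u_2 = (43/14, -8/7, -25/14)
  u_3 = (-196/195, -308/195, -28/39)

Orthogonality check:
  u_2 · u_1 = 0 (should be 0)
  u_3 · u_1 = 0 (should be 0)
  u_3 · u_2 = 0 (should be 0)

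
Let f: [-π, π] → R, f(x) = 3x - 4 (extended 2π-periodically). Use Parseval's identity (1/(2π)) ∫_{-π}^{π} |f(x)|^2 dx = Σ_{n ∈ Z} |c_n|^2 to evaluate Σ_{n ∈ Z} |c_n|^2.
Σ |c_n|^2 = 3π^2 + 16

Expand and integrate term by term over [-π, π]:
  ∫ (3x)^2 dx = 9·(2π^3/3); ∫ 2·3·(-4)·x dx = 0 (odd integrand); ∫ (-4)^2 dx = 16·2π.
So (1/(2π)) ∫_{-π}^{π} (3x - 4)^2 dx = 9π^2/3 + 16 = 3π^2 + 16.
Parseval ⇒ Σ |c_n|^2 = 3π^2 + 16.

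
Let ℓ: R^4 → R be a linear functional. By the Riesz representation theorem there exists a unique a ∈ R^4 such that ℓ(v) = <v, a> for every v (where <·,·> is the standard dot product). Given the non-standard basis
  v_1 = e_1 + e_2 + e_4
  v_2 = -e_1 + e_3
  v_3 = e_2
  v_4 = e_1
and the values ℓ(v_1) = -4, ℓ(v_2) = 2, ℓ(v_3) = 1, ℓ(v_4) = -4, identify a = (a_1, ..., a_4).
a = (-4, 1, -2, -1)

Write a = (a_1, ..., a_4) in the standard basis. For each basis vector v_i, ℓ(v_i) = <v_i, a> is a linear equation in the a_j's. Collect the n equations into a matrix system V a = ℓ, where row i of V is v_i (expressed in the standard basis). Since V is invertible (lower-triangular with 1s on the diagonal, up to permutation), solve by back-substitution:
  V =
[[1, 1, 0, 1],
 [-1, 0, 1, 0],
 [0, 1, 0, 0],
 [1, 0, 0, 0]]
  V a = (-4, 2, 1, -4)
Solving gives a = (-4, 1, -2, -1).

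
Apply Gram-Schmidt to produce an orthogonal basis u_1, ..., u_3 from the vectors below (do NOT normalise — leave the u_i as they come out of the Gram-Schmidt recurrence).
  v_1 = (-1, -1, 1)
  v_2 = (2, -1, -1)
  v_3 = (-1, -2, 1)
Orthogonal basis:
  u_1 = (-1, -1, 1)
  u_2 = (4/3, -5/3, -1/3)
  u_3 = (-1/7, -1/14, -3/14)

Apply the Gram-Schmidt recurrence
  u_1 = v_1
  u_i = v_i − Σ_{j<i} ((v_i · u_j) / (u_j · u_j)) · u_j.

Step by step this gives:
  u_1 = (-1, -1, 1)
  u_2 = (4/3, -5/3, -1/3)
  u_3 = (-1/7, -1/14, -3/14)

Orthogonality check:
  u_2 · u_1 = 0 (should be 0)
  u_3 · u_1 = 0 (should be 0)
  u_3 · u_2 = 0 (should be 0)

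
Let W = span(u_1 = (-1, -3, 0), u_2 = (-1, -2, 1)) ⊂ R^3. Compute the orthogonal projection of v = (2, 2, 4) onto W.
proj_W(v) = (-2/11, 30/11, 36/11)

Set up U = [u_1 | ... | u_2] ∈ R^(3×2). The projector onto W = col(U) is P = U (U^T U)^(-1) U^T.
Compute U^T U =
  [10, 7]
  [7, 6],
and U^T v = (-8, -2).
Solve U^T U · c = U^T v for the coefficients: c = (-34/11, 36/11). The projection is proj_W(v) = U c.
Check: (v - proj_W(v)) · u_1 = 0  (should be 0).
Check: (v - proj_W(v)) · u_2 = 0  (should be 0).
Result: proj_W(v) = (-2/11, 30/11, 36/11).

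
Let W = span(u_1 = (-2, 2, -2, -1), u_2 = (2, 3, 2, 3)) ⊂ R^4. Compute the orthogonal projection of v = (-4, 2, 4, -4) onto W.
proj_W(v) = (-432/313, 242/313, -432/313, -292/313)

Set up U = [u_1 | ... | u_2] ∈ R^(4×2). The projector onto W = col(U) is P = U (U^T U)^(-1) U^T.
Compute U^T U =
  [13, -5]
  [-5, 26],
and U^T v = (8, -6).
Solve U^T U · c = U^T v for the coefficients: c = (178/313, -38/313). The projection is proj_W(v) = U c.
Check: (v - proj_W(v)) · u_1 = 0  (should be 0).
Check: (v - proj_W(v)) · u_2 = 0  (should be 0).
Result: proj_W(v) = (-432/313, 242/313, -432/313, -292/313).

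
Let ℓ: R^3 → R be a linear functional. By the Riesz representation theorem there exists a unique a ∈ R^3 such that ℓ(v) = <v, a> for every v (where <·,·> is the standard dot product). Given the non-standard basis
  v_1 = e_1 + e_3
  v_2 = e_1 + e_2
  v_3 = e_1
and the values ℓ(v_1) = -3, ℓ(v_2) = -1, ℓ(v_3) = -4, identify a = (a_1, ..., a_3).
a = (-4, 3, 1)

Write a = (a_1, ..., a_3) in the standard basis. For each basis vector v_i, ℓ(v_i) = <v_i, a> is a linear equation in the a_j's. Collect the n equations into a matrix system V a = ℓ, where row i of V is v_i (expressed in the standard basis). Since V is invertible (lower-triangular with 1s on the diagonal, up to permutation), solve by back-substitution:
  V =
[[1, 0, 1],
 [1, 1, 0],
 [1, 0, 0]]
  V a = (-3, -1, -4)
Solving gives a = (-4, 3, 1).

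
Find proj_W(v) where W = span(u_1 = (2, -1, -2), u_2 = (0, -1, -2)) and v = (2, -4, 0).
proj_W(v) = (2, -4/5, -8/5)

Set up U = [u_1 | ... | u_2] ∈ R^(3×2). The projector onto W = col(U) is P = U (U^T U)^(-1) U^T.
Compute U^T U =
  [9, 5]
  [5, 5],
and U^T v = (8, 4).
Solve U^T U · c = U^T v for the coefficients: c = (1, -1/5). The projection is proj_W(v) = U c.
Check: (v - proj_W(v)) · u_1 = 0  (should be 0).
Check: (v - proj_W(v)) · u_2 = 0  (should be 0).
Result: proj_W(v) = (2, -4/5, -8/5).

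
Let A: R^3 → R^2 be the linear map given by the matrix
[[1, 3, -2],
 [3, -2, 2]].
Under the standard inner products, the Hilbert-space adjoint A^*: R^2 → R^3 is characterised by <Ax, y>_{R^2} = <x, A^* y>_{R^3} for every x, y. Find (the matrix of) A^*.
A^* = A^T =
[[1, 3],
 [3, -2],
 [-2, 2]]

For real matrices with standard dot products, the defining identity <Ax, y> = <x, A^* y> gives (Ax)^T y = x^T (A^*) y, i.e. x^T A^T y = x^T (A^*) y. Since this holds for all x, y, we must have A^* = A^T. Therefore
A^* =
[[1, 3],
 [3, -2],
 [-2, 2]].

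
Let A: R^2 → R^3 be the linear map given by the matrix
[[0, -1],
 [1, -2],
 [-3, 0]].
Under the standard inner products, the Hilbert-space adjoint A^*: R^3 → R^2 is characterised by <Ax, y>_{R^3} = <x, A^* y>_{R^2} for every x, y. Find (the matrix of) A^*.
A^* = A^T =
[[0, 1, -3],
 [-1, -2, 0]]

For real matrices with standard dot products, the defining identity <Ax, y> = <x, A^* y> gives (Ax)^T y = x^T (A^*) y, i.e. x^T A^T y = x^T (A^*) y. Since this holds for all x, y, we must have A^* = A^T. Therefore
A^* =
[[0, 1, -3],
 [-1, -2, 0]].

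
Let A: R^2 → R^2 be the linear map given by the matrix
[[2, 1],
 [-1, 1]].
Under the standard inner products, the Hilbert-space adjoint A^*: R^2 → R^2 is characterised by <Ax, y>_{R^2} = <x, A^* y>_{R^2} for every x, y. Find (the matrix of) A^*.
A^* = A^T =
[[2, -1],
 [1, 1]]

For real matrices with standard dot products, the defining identity <Ax, y> = <x, A^* y> gives (Ax)^T y = x^T (A^*) y, i.e. x^T A^T y = x^T (A^*) y. Since this holds for all x, y, we must have A^* = A^T. Therefore
A^* =
[[2, -1],
 [1, 1]].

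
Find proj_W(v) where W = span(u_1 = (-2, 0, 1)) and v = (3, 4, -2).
proj_W(v) = (16/5, 0, -8/5)

Set up U = [u_1 | ... | u_1] ∈ R^(3×1). The projector onto W = col(U) is P = U (U^T U)^(-1) U^T.
Compute U^T U =
  [5],
and U^T v = (-8).
Solve U^T U · c = U^T v for the coefficients: c = (-8/5). The projection is proj_W(v) = U c.
Check: (v - proj_W(v)) · u_1 = 0  (should be 0).
Result: proj_W(v) = (16/5, 0, -8/5).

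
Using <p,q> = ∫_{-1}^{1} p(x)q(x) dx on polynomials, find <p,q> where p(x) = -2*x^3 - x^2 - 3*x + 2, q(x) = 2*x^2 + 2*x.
<p,q> = -56/15

Expand the product: p(x)·q(x) = -4*x^5 - 6*x^4 - 8*x^3 - 2*x^2 + 4*x.
∫_{-1}^{1} of each monomial x^k gives [2/(k+1) if k even, 0 if k odd]. Integrating term-by-term (or equivalently evaluating the antiderivative F(x) = -2*x^6/3 - 6*x^5/5 - 2*x^4 - 2*x^3/3 + 2*x^2 at the endpoints):
  F(1) − F(−1) = -38/15 − (6/5) = -56/15.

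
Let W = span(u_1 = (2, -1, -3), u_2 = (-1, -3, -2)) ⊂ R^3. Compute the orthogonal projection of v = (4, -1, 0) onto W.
proj_W(v) = (7/3, 2/3, -5/3)

Set up U = [u_1 | ... | u_2] ∈ R^(3×2). The projector onto W = col(U) is P = U (U^T U)^(-1) U^T.
Compute U^T U =
  [14, 7]
  [7, 14],
and U^T v = (9, -1).
Solve U^T U · c = U^T v for the coefficients: c = (19/21, -11/21). The projection is proj_W(v) = U c.
Check: (v - proj_W(v)) · u_1 = 0  (should be 0).
Check: (v - proj_W(v)) · u_2 = 0  (should be 0).
Result: proj_W(v) = (7/3, 2/3, -5/3).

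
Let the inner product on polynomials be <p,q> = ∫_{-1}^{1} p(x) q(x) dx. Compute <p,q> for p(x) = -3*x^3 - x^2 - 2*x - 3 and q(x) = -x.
<p,q> = 38/15

Expand the product: p(x)·q(x) = 3*x^4 + x^3 + 2*x^2 + 3*x.
∫_{-1}^{1} of each monomial x^k gives [2/(k+1) if k even, 0 if k odd]. Integrating term-by-term (or equivalently evaluating the antiderivative F(x) = 3*x^5/5 + x^4/4 + 2*x^3/3 + 3*x^2/2 at the endpoints):
  F(1) − F(−1) = 181/60 − (29/60) = 38/15.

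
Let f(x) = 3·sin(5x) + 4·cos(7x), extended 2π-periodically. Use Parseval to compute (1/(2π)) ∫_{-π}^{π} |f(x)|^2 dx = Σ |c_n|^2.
Σ |c_n|^2 = 25/2

Expand |f|^2 and use orthogonality of {sin(nx), cos(mx)} on [-π, π]:
  ∫_{-π}^{π} sin(nx)^2 dx = π, ∫ cos(mx)^2 dx = π, and cross terms integrate to 0.
So ∫_{-π}^{π} f(x)^2 dx = 3^2 · π + 4^2 · π = (9 + 16)π.
Divide by 2π: (9 + 16)/2 = 25/2.
By Parseval, this equals Σ |c_n|^2.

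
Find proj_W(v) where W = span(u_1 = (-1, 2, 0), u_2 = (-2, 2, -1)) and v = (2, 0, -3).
proj_W(v) = (-2/9, -10/9, -7/9)

Set up U = [u_1 | ... | u_2] ∈ R^(3×2). The projector onto W = col(U) is P = U (U^T U)^(-1) U^T.
Compute U^T U =
  [5, 6]
  [6, 9],
and U^T v = (-2, -1).
Solve U^T U · c = U^T v for the coefficients: c = (-4/3, 7/9). The projection is proj_W(v) = U c.
Check: (v - proj_W(v)) · u_1 = 0  (should be 0).
Check: (v - proj_W(v)) · u_2 = 0  (should be 0).
Result: proj_W(v) = (-2/9, -10/9, -7/9).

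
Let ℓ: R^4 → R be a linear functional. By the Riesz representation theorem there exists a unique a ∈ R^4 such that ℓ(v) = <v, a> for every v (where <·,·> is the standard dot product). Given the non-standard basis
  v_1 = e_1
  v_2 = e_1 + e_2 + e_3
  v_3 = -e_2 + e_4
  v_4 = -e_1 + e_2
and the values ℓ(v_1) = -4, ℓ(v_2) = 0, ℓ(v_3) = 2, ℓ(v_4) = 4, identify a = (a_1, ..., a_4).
a = (-4, 0, 4, 2)

Write a = (a_1, ..., a_4) in the standard basis. For each basis vector v_i, ℓ(v_i) = <v_i, a> is a linear equation in the a_j's. Collect the n equations into a matrix system V a = ℓ, where row i of V is v_i (expressed in the standard basis). Since V is invertible (lower-triangular with 1s on the diagonal, up to permutation), solve by back-substitution:
  V =
[[1, 0, 0, 0],
 [1, 1, 1, 0],
 [0, -1, 0, 1],
 [-1, 1, 0, 0]]
  V a = (-4, 0, 2, 4)
Solving gives a = (-4, 0, 4, 2).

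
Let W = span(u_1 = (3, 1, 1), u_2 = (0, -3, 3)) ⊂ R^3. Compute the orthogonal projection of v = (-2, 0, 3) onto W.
proj_W(v) = (-9/11, -39/22, 27/22)

Set up U = [u_1 | ... | u_2] ∈ R^(3×2). The projector onto W = col(U) is P = U (U^T U)^(-1) U^T.
Compute U^T U =
  [11, 0]
  [0, 18],
and U^T v = (-3, 9).
Solve U^T U · c = U^T v for the coefficients: c = (-3/11, 1/2). The projection is proj_W(v) = U c.
Check: (v - proj_W(v)) · u_1 = 0  (should be 0).
Check: (v - proj_W(v)) · u_2 = 0  (should be 0).
Result: proj_W(v) = (-9/11, -39/22, 27/22).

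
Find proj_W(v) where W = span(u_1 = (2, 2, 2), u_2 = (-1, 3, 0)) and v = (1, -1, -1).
proj_W(v) = (4/13, -16/13, -1/13)

Set up U = [u_1 | ... | u_2] ∈ R^(3×2). The projector onto W = col(U) is P = U (U^T U)^(-1) U^T.
Compute U^T U =
  [12, 4]
  [4, 10],
and U^T v = (-2, -4).
Solve U^T U · c = U^T v for the coefficients: c = (-1/26, -5/13). The projection is proj_W(v) = U c.
Check: (v - proj_W(v)) · u_1 = 0  (should be 0).
Check: (v - proj_W(v)) · u_2 = 0  (should be 0).
Result: proj_W(v) = (4/13, -16/13, -1/13).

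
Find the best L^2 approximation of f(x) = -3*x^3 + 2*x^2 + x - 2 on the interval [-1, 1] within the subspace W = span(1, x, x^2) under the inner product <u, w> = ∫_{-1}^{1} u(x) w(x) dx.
g(x) = 2*x^2 - 4*x/5 - 2

The best approximation g ∈ W is the orthogonal projection of f onto W. Writing g = a_0 + a_1 x + a_2 x^2, the coefficients solve the normal equations G · a = b where
  G_{ij} = <φ_i, φ_j> and b_i = <f, φ_i>, with φ_0 = 1, φ_1 = x, φ_2 = x^2.
G =
  [2, 0, 2/3]
  [0, 2/3, 0]
  [2/3, 0, 2/5],
b = (-8/3, -8/15, -8/15).
Solving gives a_0 = -2, a_1 = -4/5, a_2 = 2, so
  g(x) = 2*x^2 - 4*x/5 - 2.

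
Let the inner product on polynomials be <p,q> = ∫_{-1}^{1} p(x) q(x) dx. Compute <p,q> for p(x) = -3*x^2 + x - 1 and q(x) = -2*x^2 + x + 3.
<p,q> = -38/5

Expand the product: p(x)·q(x) = 6*x^4 - 5*x^3 - 6*x^2 + 2*x - 3.
∫_{-1}^{1} of each monomial x^k gives [2/(k+1) if k even, 0 if k odd]. Integrating term-by-term (or equivalently evaluating the antiderivative F(x) = 6*x^5/5 - 5*x^4/4 - 2*x^3 + x^2 - 3*x at the endpoints):
  F(1) − F(−1) = -81/20 − (71/20) = -38/5.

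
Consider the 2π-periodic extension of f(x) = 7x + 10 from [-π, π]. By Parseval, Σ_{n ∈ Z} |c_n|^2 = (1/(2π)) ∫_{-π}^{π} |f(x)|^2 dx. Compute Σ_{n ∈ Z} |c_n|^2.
Σ |c_n|^2 = 49π^2/3 + 100

Expand and integrate term by term over [-π, π]:
  ∫ (7x)^2 dx = 49·(2π^3/3); ∫ 2·7·(10)·x dx = 0 (odd integrand); ∫ 10^2 dx = 100·2π.
So (1/(2π)) ∫_{-π}^{π} (7x + 10)^2 dx = 49π^2/3 + 100 = 49π^2/3 + 100.
Parseval ⇒ Σ |c_n|^2 = 49π^2/3 + 100.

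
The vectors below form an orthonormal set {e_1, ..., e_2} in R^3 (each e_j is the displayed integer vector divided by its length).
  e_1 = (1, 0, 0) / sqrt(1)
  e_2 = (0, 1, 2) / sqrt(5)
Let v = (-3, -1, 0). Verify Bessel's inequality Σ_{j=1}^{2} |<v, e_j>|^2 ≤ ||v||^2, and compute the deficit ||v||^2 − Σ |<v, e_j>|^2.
Σ |<v, e_j>|^2 = 46/5; ||v||^2 = 10; deficit = 4/5

Write each e_j = u_j / sqrt(<u_j, u_j>) where u_j is the displayed integer vector. Then <v, e_j> = <v, u_j> / sqrt(<u_j, u_j>), so |<v, e_j>|^2 = <v, u_j>^2 / <u_j, u_j>.
Coefficients: <v, e_1> = -3/sqrt(1), <v, e_2> = -1/sqrt(5).
Square and sum: Σ |<v, e_j>|^2 = 46/5.
Compute ||v||^2 = v·v = 10.
Deficit = 10 − 46/5 = 4/5 ≥ 0, confirming Bessel's inequality. (The deficit equals ||v − Σ <v,e_j> e_j||^2, the squared distance from v to span{e_j}.)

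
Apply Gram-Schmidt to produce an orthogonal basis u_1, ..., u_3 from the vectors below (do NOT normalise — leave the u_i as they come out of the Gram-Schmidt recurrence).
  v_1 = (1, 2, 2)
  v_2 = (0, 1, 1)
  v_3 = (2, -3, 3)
Orthogonal basis:
  u_1 = (1, 2, 2)
  u_2 = (-4/9, 1/9, 1/9)
  u_3 = (0, -3, 3)

Apply the Gram-Schmidt recurrence
  u_1 = v_1
  u_i = v_i − Σ_{j<i} ((v_i · u_j) / (u_j · u_j)) · u_j.

Step by step this gives:
  u_1 = (1, 2, 2)
  u_2 = (-4/9, 1/9, 1/9)
  u_3 = (0, -3, 3)

Orthogonality check:
  u_2 · u_1 = 0 (should be 0)
  u_3 · u_1 = 0 (should be 0)
  u_3 · u_2 = 0 (should be 0)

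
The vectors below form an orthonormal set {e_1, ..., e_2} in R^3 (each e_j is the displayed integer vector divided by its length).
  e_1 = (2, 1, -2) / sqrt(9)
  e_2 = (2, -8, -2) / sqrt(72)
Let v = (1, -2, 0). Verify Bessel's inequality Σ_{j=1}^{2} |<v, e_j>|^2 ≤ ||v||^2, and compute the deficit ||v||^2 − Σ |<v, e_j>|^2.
Σ |<v, e_j>|^2 = 9/2; ||v||^2 = 5; deficit = 1/2

Write each e_j = u_j / sqrt(<u_j, u_j>) where u_j is the displayed integer vector. Then <v, e_j> = <v, u_j> / sqrt(<u_j, u_j>), so |<v, e_j>|^2 = <v, u_j>^2 / <u_j, u_j>.
Coefficients: <v, e_1> = 0/sqrt(9), <v, e_2> = 18/sqrt(72).
Square and sum: Σ |<v, e_j>|^2 = 9/2.
Compute ||v||^2 = v·v = 5.
Deficit = 5 − 9/2 = 1/2 ≥ 0, confirming Bessel's inequality. (The deficit equals ||v − Σ <v,e_j> e_j||^2, the squared distance from v to span{e_j}.)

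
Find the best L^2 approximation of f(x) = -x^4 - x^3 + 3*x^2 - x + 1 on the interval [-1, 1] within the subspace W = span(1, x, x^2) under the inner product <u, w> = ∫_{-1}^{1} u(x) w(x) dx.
g(x) = 15*x^2/7 - 8*x/5 + 38/35

The best approximation g ∈ W is the orthogonal projection of f onto W. Writing g = a_0 + a_1 x + a_2 x^2, the coefficients solve the normal equations G · a = b where
  G_{ij} = <φ_i, φ_j> and b_i = <f, φ_i>, with φ_0 = 1, φ_1 = x, φ_2 = x^2.
G =
  [2, 0, 2/3]
  [0, 2/3, 0]
  [2/3, 0, 2/5],
b = (18/5, -16/15, 166/105).
Solving gives a_0 = 38/35, a_1 = -8/5, a_2 = 15/7, so
  g(x) = 15*x^2/7 - 8*x/5 + 38/35.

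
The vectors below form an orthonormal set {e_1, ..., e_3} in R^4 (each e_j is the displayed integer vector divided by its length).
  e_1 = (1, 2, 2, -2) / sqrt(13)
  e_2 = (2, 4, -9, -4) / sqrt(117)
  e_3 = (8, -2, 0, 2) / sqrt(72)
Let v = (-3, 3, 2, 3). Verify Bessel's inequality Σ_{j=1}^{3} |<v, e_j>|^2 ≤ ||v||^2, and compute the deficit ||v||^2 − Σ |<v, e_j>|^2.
Σ |<v, e_j>|^2 = 13; ||v||^2 = 31; deficit = 18

Write each e_j = u_j / sqrt(<u_j, u_j>) where u_j is the displayed integer vector. Then <v, e_j> = <v, u_j> / sqrt(<u_j, u_j>), so |<v, e_j>|^2 = <v, u_j>^2 / <u_j, u_j>.
Coefficients: <v, e_1> = 1/sqrt(13), <v, e_2> = -24/sqrt(117), <v, e_3> = -24/sqrt(72).
Square and sum: Σ |<v, e_j>|^2 = 13.
Compute ||v||^2 = v·v = 31.
Deficit = 31 − 13 = 18 ≥ 0, confirming Bessel's inequality. (The deficit equals ||v − Σ <v,e_j> e_j||^2, the squared distance from v to span{e_j}.)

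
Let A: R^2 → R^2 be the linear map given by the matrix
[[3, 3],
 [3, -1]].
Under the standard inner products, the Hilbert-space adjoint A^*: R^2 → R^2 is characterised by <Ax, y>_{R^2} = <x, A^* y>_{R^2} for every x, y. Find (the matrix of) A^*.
A^* = A^T =
[[3, 3],
 [3, -1]]

For real matrices with standard dot products, the defining identity <Ax, y> = <x, A^* y> gives (Ax)^T y = x^T (A^*) y, i.e. x^T A^T y = x^T (A^*) y. Since this holds for all x, y, we must have A^* = A^T. Therefore
A^* =
[[3, 3],
 [3, -1]].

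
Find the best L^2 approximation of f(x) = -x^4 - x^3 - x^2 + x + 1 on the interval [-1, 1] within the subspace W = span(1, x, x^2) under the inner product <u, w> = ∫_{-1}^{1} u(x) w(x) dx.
g(x) = -13*x^2/7 + 2*x/5 + 38/35

The best approximation g ∈ W is the orthogonal projection of f onto W. Writing g = a_0 + a_1 x + a_2 x^2, the coefficients solve the normal equations G · a = b where
  G_{ij} = <φ_i, φ_j> and b_i = <f, φ_i>, with φ_0 = 1, φ_1 = x, φ_2 = x^2.
G =
  [2, 0, 2/3]
  [0, 2/3, 0]
  [2/3, 0, 2/5],
b = (14/15, 4/15, -2/105).
Solving gives a_0 = 38/35, a_1 = 2/5, a_2 = -13/7, so
  g(x) = -13*x^2/7 + 2*x/5 + 38/35.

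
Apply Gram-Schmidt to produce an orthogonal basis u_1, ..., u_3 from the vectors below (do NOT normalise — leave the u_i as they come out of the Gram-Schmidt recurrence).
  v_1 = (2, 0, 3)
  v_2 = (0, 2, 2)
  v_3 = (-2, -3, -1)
Orthogonal basis:
  u_1 = (2, 0, 3)
  u_2 = (-12/13, 2, 8/13)
  u_3 = (-30/17, -20/17, 20/17)

Apply the Gram-Schmidt recurrence
  u_1 = v_1
  u_i = v_i − Σ_{j<i} ((v_i · u_j) / (u_j · u_j)) · u_j.

Step by step this gives:
  u_1 = (2, 0, 3)
  u_2 = (-12/13, 2, 8/13)
  u_3 = (-30/17, -20/17, 20/17)

Orthogonality check:
  u_2 · u_1 = 0 (should be 0)
  u_3 · u_1 = 0 (should be 0)
  u_3 · u_2 = 0 (should be 0)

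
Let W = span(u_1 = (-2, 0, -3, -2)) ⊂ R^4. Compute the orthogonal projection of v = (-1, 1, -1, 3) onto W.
proj_W(v) = (2/17, 0, 3/17, 2/17)

Set up U = [u_1 | ... | u_1] ∈ R^(4×1). The projector onto W = col(U) is P = U (U^T U)^(-1) U^T.
Compute U^T U =
  [17],
and U^T v = (-1).
Solve U^T U · c = U^T v for the coefficients: c = (-1/17). The projection is proj_W(v) = U c.
Check: (v - proj_W(v)) · u_1 = 0  (should be 0).
Result: proj_W(v) = (2/17, 0, 3/17, 2/17).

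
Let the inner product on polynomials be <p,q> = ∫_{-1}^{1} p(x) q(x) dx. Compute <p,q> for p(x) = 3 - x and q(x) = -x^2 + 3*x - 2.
<p,q> = -16

Expand the product: p(x)·q(x) = x^3 - 6*x^2 + 11*x - 6.
∫_{-1}^{1} of each monomial x^k gives [2/(k+1) if k even, 0 if k odd]. Integrating term-by-term (or equivalently evaluating the antiderivative F(x) = x^4/4 - 2*x^3 + 11*x^2/2 - 6*x at the endpoints):
  F(1) − F(−1) = -9/4 − (55/4) = -16.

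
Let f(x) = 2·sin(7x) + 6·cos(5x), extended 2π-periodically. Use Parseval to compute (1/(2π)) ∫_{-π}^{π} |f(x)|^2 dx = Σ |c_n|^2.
Σ |c_n|^2 = 20

Expand |f|^2 and use orthogonality of {sin(nx), cos(mx)} on [-π, π]:
  ∫_{-π}^{π} sin(nx)^2 dx = π, ∫ cos(mx)^2 dx = π, and cross terms integrate to 0.
So ∫_{-π}^{π} f(x)^2 dx = 2^2 · π + 6^2 · π = (4 + 36)π.
Divide by 2π: (4 + 36)/2 = 20.
By Parseval, this equals Σ |c_n|^2.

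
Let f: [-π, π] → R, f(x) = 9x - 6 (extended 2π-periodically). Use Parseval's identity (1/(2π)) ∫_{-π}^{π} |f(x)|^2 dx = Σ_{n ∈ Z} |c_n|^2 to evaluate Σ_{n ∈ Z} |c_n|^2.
Σ |c_n|^2 = 27π^2 + 36

Expand and integrate term by term over [-π, π]:
  ∫ (9x)^2 dx = 81·(2π^3/3); ∫ 2·9·(-6)·x dx = 0 (odd integrand); ∫ (-6)^2 dx = 36·2π.
So (1/(2π)) ∫_{-π}^{π} (9x - 6)^2 dx = 81π^2/3 + 36 = 27π^2 + 36.
Parseval ⇒ Σ |c_n|^2 = 27π^2 + 36.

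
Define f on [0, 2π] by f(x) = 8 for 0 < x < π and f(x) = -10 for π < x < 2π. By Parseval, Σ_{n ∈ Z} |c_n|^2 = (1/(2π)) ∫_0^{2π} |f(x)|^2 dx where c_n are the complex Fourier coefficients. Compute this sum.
Σ |c_n|^2 = 82

Parseval equates the L^2 energy of f (normalised by 1/(2π)) with the ℓ^2 sum of its Fourier coefficients: (1/(2π)) ∫_0^{2π} |f|^2 = Σ |c_n|^2.
Compute the left side: (1/(2π)) [∫_0^π 8^2 dx + ∫_π^{2π} (-10)^2 dx] = (1/(2π)) · (64π + 100π) = (64 + 100)/2 = 82.
So Σ_{n ∈ Z} |c_n|^2 = 82.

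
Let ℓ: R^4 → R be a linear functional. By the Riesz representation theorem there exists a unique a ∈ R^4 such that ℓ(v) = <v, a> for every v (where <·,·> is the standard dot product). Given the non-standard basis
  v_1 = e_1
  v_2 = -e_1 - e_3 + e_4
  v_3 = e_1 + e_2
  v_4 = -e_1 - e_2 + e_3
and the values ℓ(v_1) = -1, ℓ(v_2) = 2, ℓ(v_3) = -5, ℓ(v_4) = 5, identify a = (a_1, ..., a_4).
a = (-1, -4, 0, 1)

Write a = (a_1, ..., a_4) in the standard basis. For each basis vector v_i, ℓ(v_i) = <v_i, a> is a linear equation in the a_j's. Collect the n equations into a matrix system V a = ℓ, where row i of V is v_i (expressed in the standard basis). Since V is invertible (lower-triangular with 1s on the diagonal, up to permutation), solve by back-substitution:
  V =
[[1, 0, 0, 0],
 [-1, 0, -1, 1],
 [1, 1, 0, 0],
 [-1, -1, 1, 0]]
  V a = (-1, 2, -5, 5)
Solving gives a = (-1, -4, 0, 1).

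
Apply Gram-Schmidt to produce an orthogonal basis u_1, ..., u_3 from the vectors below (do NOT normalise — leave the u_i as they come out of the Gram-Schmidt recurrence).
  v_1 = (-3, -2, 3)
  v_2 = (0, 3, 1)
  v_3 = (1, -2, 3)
Orthogonal basis:
  u_1 = (-3, -2, 3)
  u_2 = (-9/22, 30/11, 31/22)
  u_3 = (484/211, -132/211, 396/211)

Apply the Gram-Schmidt recurrence
  u_1 = v_1
  u_i = v_i − Σ_{j<i} ((v_i · u_j) / (u_j · u_j)) · u_j.

Step by step this gives:
  u_1 = (-3, -2, 3)
  u_2 = (-9/22, 30/11, 31/22)
  u_3 = (484/211, -132/211, 396/211)

Orthogonality check:
  u_2 · u_1 = 0 (should be 0)
  u_3 · u_1 = 0 (should be 0)
  u_3 · u_2 = 0 (should be 0)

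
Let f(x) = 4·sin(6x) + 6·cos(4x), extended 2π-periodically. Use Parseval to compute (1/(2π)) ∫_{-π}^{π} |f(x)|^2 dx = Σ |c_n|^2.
Σ |c_n|^2 = 26

Expand |f|^2 and use orthogonality of {sin(nx), cos(mx)} on [-π, π]:
  ∫_{-π}^{π} sin(nx)^2 dx = π, ∫ cos(mx)^2 dx = π, and cross terms integrate to 0.
So ∫_{-π}^{π} f(x)^2 dx = 4^2 · π + 6^2 · π = (16 + 36)π.
Divide by 2π: (16 + 36)/2 = 26.
By Parseval, this equals Σ |c_n|^2.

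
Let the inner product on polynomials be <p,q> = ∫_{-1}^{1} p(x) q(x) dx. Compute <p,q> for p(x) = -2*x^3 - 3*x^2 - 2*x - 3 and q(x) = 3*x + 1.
<p,q> = -72/5

Expand the product: p(x)·q(x) = -6*x^4 - 11*x^3 - 9*x^2 - 11*x - 3.
∫_{-1}^{1} of each monomial x^k gives [2/(k+1) if k even, 0 if k odd]. Integrating term-by-term (or equivalently evaluating the antiderivative F(x) = -6*x^5/5 - 11*x^4/4 - 3*x^3 - 11*x^2/2 - 3*x at the endpoints):
  F(1) − F(−1) = -309/20 − (-21/20) = -72/5.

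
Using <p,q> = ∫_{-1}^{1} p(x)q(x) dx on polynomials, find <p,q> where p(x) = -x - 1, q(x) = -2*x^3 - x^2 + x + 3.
<p,q> = -26/5

Expand the product: p(x)·q(x) = 2*x^4 + 3*x^3 - 4*x - 3.
∫_{-1}^{1} of each monomial x^k gives [2/(k+1) if k even, 0 if k odd]. Integrating term-by-term (or equivalently evaluating the antiderivative F(x) = 2*x^5/5 + 3*x^4/4 - 2*x^2 - 3*x at the endpoints):
  F(1) − F(−1) = -77/20 − (27/20) = -26/5.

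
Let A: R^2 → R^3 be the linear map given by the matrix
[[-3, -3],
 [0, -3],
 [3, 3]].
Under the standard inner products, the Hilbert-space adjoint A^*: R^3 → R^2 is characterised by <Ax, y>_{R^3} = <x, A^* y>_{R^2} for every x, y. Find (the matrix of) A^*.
A^* = A^T =
[[-3, 0, 3],
 [-3, -3, 3]]

For real matrices with standard dot products, the defining identity <Ax, y> = <x, A^* y> gives (Ax)^T y = x^T (A^*) y, i.e. x^T A^T y = x^T (A^*) y. Since this holds for all x, y, we must have A^* = A^T. Therefore
A^* =
[[-3, 0, 3],
 [-3, -3, 3]].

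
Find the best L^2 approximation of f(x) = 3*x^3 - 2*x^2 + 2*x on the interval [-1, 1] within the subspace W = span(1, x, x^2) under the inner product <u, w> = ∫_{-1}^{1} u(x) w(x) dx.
g(x) = -2*x^2 + 19*x/5

The best approximation g ∈ W is the orthogonal projection of f onto W. Writing g = a_0 + a_1 x + a_2 x^2, the coefficients solve the normal equations G · a = b where
  G_{ij} = <φ_i, φ_j> and b_i = <f, φ_i>, with φ_0 = 1, φ_1 = x, φ_2 = x^2.
G =
  [2, 0, 2/3]
  [0, 2/3, 0]
  [2/3, 0, 2/5],
b = (-4/3, 38/15, -4/5).
Solving gives a_0 = 0, a_1 = 19/5, a_2 = -2, so
  g(x) = -2*x^2 + 19*x/5.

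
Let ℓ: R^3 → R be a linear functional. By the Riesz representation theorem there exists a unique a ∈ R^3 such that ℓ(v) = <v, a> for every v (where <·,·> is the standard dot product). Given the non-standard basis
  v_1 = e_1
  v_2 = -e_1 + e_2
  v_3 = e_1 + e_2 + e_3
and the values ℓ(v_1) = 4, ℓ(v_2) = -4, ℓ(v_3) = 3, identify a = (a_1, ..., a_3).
a = (4, 0, -1)

Write a = (a_1, ..., a_3) in the standard basis. For each basis vector v_i, ℓ(v_i) = <v_i, a> is a linear equation in the a_j's. Collect the n equations into a matrix system V a = ℓ, where row i of V is v_i (expressed in the standard basis). Since V is invertible (lower-triangular with 1s on the diagonal, up to permutation), solve by back-substitution:
  V =
[[1, 0, 0],
 [-1, 1, 0],
 [1, 1, 1]]
  V a = (4, -4, 3)
Solving gives a = (4, 0, -1).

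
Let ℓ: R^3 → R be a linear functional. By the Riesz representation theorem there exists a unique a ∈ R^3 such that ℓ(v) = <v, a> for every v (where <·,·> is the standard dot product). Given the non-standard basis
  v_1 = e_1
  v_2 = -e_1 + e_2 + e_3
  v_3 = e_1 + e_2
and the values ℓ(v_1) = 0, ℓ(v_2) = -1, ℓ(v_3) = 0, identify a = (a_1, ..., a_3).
a = (0, 0, -1)

Write a = (a_1, ..., a_3) in the standard basis. For each basis vector v_i, ℓ(v_i) = <v_i, a> is a linear equation in the a_j's. Collect the n equations into a matrix system V a = ℓ, where row i of V is v_i (expressed in the standard basis). Since V is invertible (lower-triangular with 1s on the diagonal, up to permutation), solve by back-substitution:
  V =
[[1, 0, 0],
 [-1, 1, 1],
 [1, 1, 0]]
  V a = (0, -1, 0)
Solving gives a = (0, 0, -1).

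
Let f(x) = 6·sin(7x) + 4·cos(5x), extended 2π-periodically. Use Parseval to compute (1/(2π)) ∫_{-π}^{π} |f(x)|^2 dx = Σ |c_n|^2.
Σ |c_n|^2 = 26

Expand |f|^2 and use orthogonality of {sin(nx), cos(mx)} on [-π, π]:
  ∫_{-π}^{π} sin(nx)^2 dx = π, ∫ cos(mx)^2 dx = π, and cross terms integrate to 0.
So ∫_{-π}^{π} f(x)^2 dx = 6^2 · π + 4^2 · π = (36 + 16)π.
Divide by 2π: (36 + 16)/2 = 26.
By Parseval, this equals Σ |c_n|^2.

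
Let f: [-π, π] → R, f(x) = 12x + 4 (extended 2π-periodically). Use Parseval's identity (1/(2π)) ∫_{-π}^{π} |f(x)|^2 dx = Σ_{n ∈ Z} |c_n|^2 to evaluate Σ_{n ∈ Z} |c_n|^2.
Σ |c_n|^2 = 48π^2 + 16

Expand and integrate term by term over [-π, π]:
  ∫ (12x)^2 dx = 144·(2π^3/3); ∫ 2·12·(4)·x dx = 0 (odd integrand); ∫ 4^2 dx = 16·2π.
So (1/(2π)) ∫_{-π}^{π} (12x + 4)^2 dx = 144π^2/3 + 16 = 48π^2 + 16.
Parseval ⇒ Σ |c_n|^2 = 48π^2 + 16.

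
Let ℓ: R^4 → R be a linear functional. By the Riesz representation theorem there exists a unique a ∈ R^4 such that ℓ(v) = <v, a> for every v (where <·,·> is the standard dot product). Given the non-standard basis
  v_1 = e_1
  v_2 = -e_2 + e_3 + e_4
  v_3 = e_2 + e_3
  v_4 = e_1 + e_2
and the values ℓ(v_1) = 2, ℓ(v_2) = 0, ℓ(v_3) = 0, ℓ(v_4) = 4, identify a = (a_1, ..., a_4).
a = (2, 2, -2, 4)

Write a = (a_1, ..., a_4) in the standard basis. For each basis vector v_i, ℓ(v_i) = <v_i, a> is a linear equation in the a_j's. Collect the n equations into a matrix system V a = ℓ, where row i of V is v_i (expressed in the standard basis). Since V is invertible (lower-triangular with 1s on the diagonal, up to permutation), solve by back-substitution:
  V =
[[1, 0, 0, 0],
 [0, -1, 1, 1],
 [0, 1, 1, 0],
 [1, 1, 0, 0]]
  V a = (2, 0, 0, 4)
Solving gives a = (2, 2, -2, 4).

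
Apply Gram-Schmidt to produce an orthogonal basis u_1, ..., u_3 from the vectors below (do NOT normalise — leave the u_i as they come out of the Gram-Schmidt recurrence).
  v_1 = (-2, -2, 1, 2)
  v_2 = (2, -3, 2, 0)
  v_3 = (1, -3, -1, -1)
Orthogonal basis:
  u_1 = (-2, -2, 1, 2)
  u_2 = (34/13, -31/13, 22/13, -8/13)
  u_3 = (-59/205, -314/205, -412/205, -167/205)

Apply the Gram-Schmidt recurrence
  u_1 = v_1
  u_i = v_i − Σ_{j<i} ((v_i · u_j) / (u_j · u_j)) · u_j.

Step by step this gives:
  u_1 = (-2, -2, 1, 2)
  u_2 = (34/13, -31/13, 22/13, -8/13)
  u_3 = (-59/205, -314/205, -412/205, -167/205)

Orthogonality check:
  u_2 · u_1 = 0 (should be 0)
  u_3 · u_1 = 0 (should be 0)
  u_3 · u_2 = 0 (should be 0)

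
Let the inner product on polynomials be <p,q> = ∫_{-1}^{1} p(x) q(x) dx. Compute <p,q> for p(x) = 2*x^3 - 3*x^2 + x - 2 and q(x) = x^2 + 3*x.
<p,q> = 28/15

Expand the product: p(x)·q(x) = 2*x^5 + 3*x^4 - 8*x^3 + x^2 - 6*x.
∫_{-1}^{1} of each monomial x^k gives [2/(k+1) if k even, 0 if k odd]. Integrating term-by-term (or equivalently evaluating the antiderivative F(x) = x^6/3 + 3*x^5/5 - 2*x^4 + x^3/3 - 3*x^2 at the endpoints):
  F(1) − F(−1) = -56/15 − (-28/5) = 28/15.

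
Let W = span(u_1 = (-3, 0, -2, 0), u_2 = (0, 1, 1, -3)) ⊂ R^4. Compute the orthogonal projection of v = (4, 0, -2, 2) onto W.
proj_W(v) = (312/139, -120/139, 88/139, 360/139)

Set up U = [u_1 | ... | u_2] ∈ R^(4×2). The projector onto W = col(U) is P = U (U^T U)^(-1) U^T.
Compute U^T U =
  [13, -2]
  [-2, 11],
and U^T v = (-8, -8).
Solve U^T U · c = U^T v for the coefficients: c = (-104/139, -120/139). The projection is proj_W(v) = U c.
Check: (v - proj_W(v)) · u_1 = 0  (should be 0).
Check: (v - proj_W(v)) · u_2 = 0  (should be 0).
Result: proj_W(v) = (312/139, -120/139, 88/139, 360/139).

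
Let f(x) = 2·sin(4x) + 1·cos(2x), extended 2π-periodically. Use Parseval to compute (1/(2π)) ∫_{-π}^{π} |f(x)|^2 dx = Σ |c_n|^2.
Σ |c_n|^2 = 5/2

Expand |f|^2 and use orthogonality of {sin(nx), cos(mx)} on [-π, π]:
  ∫_{-π}^{π} sin(nx)^2 dx = π, ∫ cos(mx)^2 dx = π, and cross terms integrate to 0.
So ∫_{-π}^{π} f(x)^2 dx = 2^2 · π + 1^2 · π = (4 + 1)π.
Divide by 2π: (4 + 1)/2 = 5/2.
By Parseval, this equals Σ |c_n|^2.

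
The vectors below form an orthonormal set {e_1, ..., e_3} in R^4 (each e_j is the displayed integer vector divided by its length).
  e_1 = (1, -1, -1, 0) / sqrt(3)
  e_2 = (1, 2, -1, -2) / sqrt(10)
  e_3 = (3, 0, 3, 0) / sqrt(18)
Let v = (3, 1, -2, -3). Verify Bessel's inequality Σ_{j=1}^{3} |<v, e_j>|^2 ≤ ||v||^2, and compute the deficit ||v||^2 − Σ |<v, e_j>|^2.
Σ |<v, e_j>|^2 = 341/15; ||v||^2 = 23; deficit = 4/15

Write each e_j = u_j / sqrt(<u_j, u_j>) where u_j is the displayed integer vector. Then <v, e_j> = <v, u_j> / sqrt(<u_j, u_j>), so |<v, e_j>|^2 = <v, u_j>^2 / <u_j, u_j>.
Coefficients: <v, e_1> = 4/sqrt(3), <v, e_2> = 13/sqrt(10), <v, e_3> = 3/sqrt(18).
Square and sum: Σ |<v, e_j>|^2 = 341/15.
Compute ||v||^2 = v·v = 23.
Deficit = 23 − 341/15 = 4/15 ≥ 0, confirming Bessel's inequality. (The deficit equals ||v − Σ <v,e_j> e_j||^2, the squared distance from v to span{e_j}.)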